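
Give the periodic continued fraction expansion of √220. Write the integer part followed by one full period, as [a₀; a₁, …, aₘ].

[14; 1, 4, 1, 28]

a₀ = ⌊√220⌋ = 14.
With m₀=0, d₀=1 and mₖ₊₁ = dₖaₖ − mₖ, dₖ₊₁ = (n − mₖ₊₁²)/dₖ, aₖ₊₁ = ⌊(a₀+mₖ₊₁)/dₖ₊₁⌋:
  k=1: m=14, d=24, a=1
  k=2: m=10, d=5, a=4
  k=3: m=10, d=24, a=1
  k=4: m=14, d=1, a=28
d=1 and a=2a₀=28 at k=4, so the next step gives (m, d) = (14, 24) again — its k=1 value — and the period has length 4.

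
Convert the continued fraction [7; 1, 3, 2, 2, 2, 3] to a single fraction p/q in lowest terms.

1407/181

Using pₖ = aₖpₖ₋₁ + pₖ₋₂ and qₖ = aₖqₖ₋₁ + qₖ₋₂:
  k=0: a=7, p=7, q=1
  k=1: a=1, p=8, q=1
  k=2: a=3, p=31, q=4
  k=3: a=2, p=70, q=9
  k=4: a=2, p=171, q=22
  k=5: a=2, p=412, q=53
  k=6: a=3, p=1407, q=181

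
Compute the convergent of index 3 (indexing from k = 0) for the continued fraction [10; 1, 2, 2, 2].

Using pₖ = aₖpₖ₋₁ + pₖ₋₂, qₖ = aₖqₖ₋₁ + qₖ₋₂ (with p₋₁=1, p₋₂=0, q₋₁=0, q₋₂=1):
  k=0: a=10, p=10, q=1
  k=1: a=1, p=11, q=1
  k=2: a=2, p=32, q=3
  k=3: a=2, p=75, q=7

75/7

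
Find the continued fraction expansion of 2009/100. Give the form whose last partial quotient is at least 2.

2009 = 20*100 + 9
100 = 11*9 + 1
9 = 9*1 + 0  (stop)
So 2009/100 = [20; 11, 9].

[20; 11, 9]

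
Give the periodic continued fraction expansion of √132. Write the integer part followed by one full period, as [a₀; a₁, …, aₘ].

[11; 2, 22]

a₀ = ⌊√132⌋ = 11.
With m₀=0, d₀=1 and mₖ₊₁ = dₖaₖ − mₖ, dₖ₊₁ = (n − mₖ₊₁²)/dₖ, aₖ₊₁ = ⌊(a₀+mₖ₊₁)/dₖ₊₁⌋:
  k=1: m=11, d=11, a=2
  k=2: m=11, d=1, a=22
d=1 and a=2a₀=22 at k=2, so the next step gives (m, d) = (11, 11) again — its k=1 value — and the period has length 2.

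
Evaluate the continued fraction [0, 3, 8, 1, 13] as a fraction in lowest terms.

Fold from the inside: start with 13/1.
  1 + 1/13 = 14/13
  8 + 13/14 = 125/14
  3 + 14/125 = 389/125
  0 + 125/389 = 125/389

125/389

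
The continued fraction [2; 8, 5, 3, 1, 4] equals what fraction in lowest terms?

1738/819

Fold from the inside: start with 4/1.
  1 + 1/4 = 5/4
  3 + 4/5 = 19/5
  5 + 5/19 = 100/19
  8 + 19/100 = 819/100
  2 + 100/819 = 1738/819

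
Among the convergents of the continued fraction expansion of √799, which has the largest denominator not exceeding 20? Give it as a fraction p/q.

√799 = [28; 3, 1, 3, 56, …] (period length 4).
Convergents:
  p_0/q_0 = 28/1
  p_1/q_1 = 85/3
  p_2/q_2 = 113/4
  p_3/q_3 = 424/15
  p_4/q_4 = 23857/844
q_3 = 15 ≤ 20 < 844 = q_4, so the answer is 424/15.

424/15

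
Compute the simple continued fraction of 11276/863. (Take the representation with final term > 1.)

[13; 15, 7, 8]

11276 = 13×863 + 57
863 = 15×57 + 8
57 = 7×8 + 1
8 = 8×1 + 0  (stop)
So 11276/863 = [13; 15, 7, 8].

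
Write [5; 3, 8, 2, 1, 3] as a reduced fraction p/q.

1527/287

Using pₖ = aₖpₖ₋₁ + pₖ₋₂ and qₖ = aₖqₖ₋₁ + qₖ₋₂:
  k=0: a=5, p=5, q=1
  k=1: a=3, p=16, q=3
  k=2: a=8, p=133, q=25
  k=3: a=2, p=282, q=53
  k=4: a=1, p=415, q=78
  k=5: a=3, p=1527, q=287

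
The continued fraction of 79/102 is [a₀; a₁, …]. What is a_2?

79 = 0·102 + 79   →  a_0 = 0
102 = 1·79 + 23   →  a_1 = 1
79 = 3·23 + 10   →  a_2 = 3

3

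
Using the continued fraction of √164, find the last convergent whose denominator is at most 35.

√164 = [12; 1, 4, 6, 4, 1, 24, …] (period length 6).
Convergents:
  p_0/q_0 = 12/1
  p_1/q_1 = 13/1
  p_2/q_2 = 64/5
  p_3/q_3 = 397/31
  p_4/q_4 = 1652/129
q_3 = 31 ≤ 35 < 129 = q_4, so the answer is 397/31.

397/31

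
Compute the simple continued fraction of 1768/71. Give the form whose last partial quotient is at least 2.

[24; 1, 9, 7]

1768 = 24*71 + 64
71 = 1*64 + 7
64 = 9*7 + 1
7 = 7*1 + 0  (stop)
So 1768/71 = [24; 1, 9, 7].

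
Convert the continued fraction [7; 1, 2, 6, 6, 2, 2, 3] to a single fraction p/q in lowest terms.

Using pₖ = aₖpₖ₋₁ + pₖ₋₂ and qₖ = aₖqₖ₋₁ + qₖ₋₂:
  k=0: a=7, p=7, q=1
  k=1: a=1, p=8, q=1
  k=2: a=2, p=23, q=3
  k=3: a=6, p=146, q=19
  k=4: a=6, p=899, q=117
  k=5: a=2, p=1944, q=253
  k=6: a=2, p=4787, q=623
  k=7: a=3, p=16305, q=2122

16305/2122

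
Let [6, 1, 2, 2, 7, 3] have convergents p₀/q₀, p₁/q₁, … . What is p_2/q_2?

20/3

Using pₖ = aₖpₖ₋₁ + pₖ₋₂, qₖ = aₖqₖ₋₁ + qₖ₋₂ (with p₋₁=1, p₋₂=0, q₋₁=0, q₋₂=1):
  k=0: a=6, p=6, q=1
  k=1: a=1, p=7, q=1
  k=2: a=2, p=20, q=3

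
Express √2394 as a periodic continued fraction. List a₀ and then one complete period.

[48; 1, 12, 1, 96]

a₀ = ⌊√2394⌋ = 48.
With m₀=0, d₀=1 and mₖ₊₁ = dₖaₖ − mₖ, dₖ₊₁ = (n − mₖ₊₁²)/dₖ, aₖ₊₁ = ⌊(a₀+mₖ₊₁)/dₖ₊₁⌋:
  k=1: m=48, d=90, a=1
  k=2: m=42, d=7, a=12
  k=3: m=42, d=90, a=1
  k=4: m=48, d=1, a=96
d=1 and a=2a₀=96 at k=4, so the next step gives (m, d) = (48, 90) again — its k=1 value — and the period has length 4.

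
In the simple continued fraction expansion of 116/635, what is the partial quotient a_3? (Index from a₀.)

116 = 0·635 + 116   →  a_0 = 0
635 = 5·116 + 55   →  a_1 = 5
116 = 2·55 + 6   →  a_2 = 2
55 = 9·6 + 1   →  a_3 = 9

9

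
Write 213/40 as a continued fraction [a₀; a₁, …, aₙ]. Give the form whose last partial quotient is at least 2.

213 = 5·40 + 13
40 = 3·13 + 1
13 = 13·1 + 0  (stop)
So 213/40 = [5; 3, 13].

[5; 3, 13]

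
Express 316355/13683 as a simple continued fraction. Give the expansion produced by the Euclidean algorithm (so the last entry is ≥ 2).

316355 = 23×13683 + 1646
13683 = 8×1646 + 515
1646 = 3×515 + 101
515 = 5×101 + 10
101 = 10×10 + 1
10 = 10×1 + 0  (stop)
So 316355/13683 = [23; 8, 3, 5, 10, 10].

[23; 8, 3, 5, 10, 10]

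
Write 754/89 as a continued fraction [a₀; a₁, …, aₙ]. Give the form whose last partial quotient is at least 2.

[8; 2, 8, 2, 2]

754 = 8×89 + 42
89 = 2×42 + 5
42 = 8×5 + 2
5 = 2×2 + 1
2 = 2×1 + 0  (stop)
So 754/89 = [8; 2, 8, 2, 2].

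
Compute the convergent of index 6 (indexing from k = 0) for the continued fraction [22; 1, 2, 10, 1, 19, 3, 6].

46827/2065

Using pₖ = aₖpₖ₋₁ + pₖ₋₂, qₖ = aₖqₖ₋₁ + qₖ₋₂ (with p₋₁=1, p₋₂=0, q₋₁=0, q₋₂=1):
  k=0: a=22, p=22, q=1
  k=1: a=1, p=23, q=1
  k=2: a=2, p=68, q=3
  k=3: a=10, p=703, q=31
  k=4: a=1, p=771, q=34
  k=5: a=19, p=15352, q=677
  k=6: a=3, p=46827, q=2065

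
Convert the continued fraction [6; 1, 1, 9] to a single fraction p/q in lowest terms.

Fold from the inside: start with 9/1.
  1 + 1/9 = 10/9
  1 + 9/10 = 19/10
  6 + 10/19 = 124/19

124/19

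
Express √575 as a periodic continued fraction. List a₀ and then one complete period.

[23; 1, 46]

a₀ = ⌊√575⌋ = 23.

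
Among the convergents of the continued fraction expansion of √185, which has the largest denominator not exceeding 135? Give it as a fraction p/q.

1809/133

√185 = [13; 1, 1, 1, 1, 26, …] (period length 5).
Convergents:
  p_0/q_0 = 13/1
  p_1/q_1 = 14/1
  p_2/q_2 = 27/2
  p_3/q_3 = 41/3
  p_4/q_4 = 68/5
  p_5/q_5 = 1809/133
  p_6/q_6 = 1877/138
q_5 = 133 ≤ 135 < 138 = q_6, so the answer is 1809/133.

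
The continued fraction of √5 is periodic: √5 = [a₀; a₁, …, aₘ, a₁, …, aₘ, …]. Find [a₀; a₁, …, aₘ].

a₀ = ⌊√5⌋ = 2.
With m₀=0, d₀=1 and mₖ₊₁ = dₖaₖ − mₖ, dₖ₊₁ = (n − mₖ₊₁²)/dₖ, aₖ₊₁ = ⌊(a₀+mₖ₊₁)/dₖ₊₁⌋:
  k=1: m=2, d=1, a=4
d=1 and a=2a₀=4 at k=1, so the next step gives (m, d) = (2, 1) again — its k=1 value — and the period has length 1.

[2; 4]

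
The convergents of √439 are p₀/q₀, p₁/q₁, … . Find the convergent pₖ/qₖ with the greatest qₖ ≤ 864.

√439 = [20; 1, 19, 1, 40, …] (period length 4).
Convergents:
  p_0/q_0 = 20/1
  p_1/q_1 = 21/1
  p_2/q_2 = 419/20
  p_3/q_3 = 440/21
  p_4/q_4 = 18019/860
  p_5/q_5 = 18459/881
q_4 = 860 ≤ 864 < 881 = q_5, so the answer is 18019/860.

18019/860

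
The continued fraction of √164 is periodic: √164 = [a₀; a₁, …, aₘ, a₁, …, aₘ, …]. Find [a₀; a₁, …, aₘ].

[12; 1, 4, 6, 4, 1, 24]

a₀ = ⌊√164⌋ = 12.
With m₀=0, d₀=1 and mₖ₊₁ = dₖaₖ − mₖ, dₖ₊₁ = (n − mₖ₊₁²)/dₖ, aₖ₊₁ = ⌊(a₀+mₖ₊₁)/dₖ₊₁⌋:
  k=1: m=12, d=20, a=1
  k=2: m=8, d=5, a=4
  k=3: m=12, d=4, a=6
  k=4: m=12, d=5, a=4
  k=5: m=8, d=20, a=1
  k=6: m=12, d=1, a=24
d=1 and a=2a₀=24 at k=6, so the next step gives (m, d) = (12, 20) again — its k=1 value — and the period has length 6.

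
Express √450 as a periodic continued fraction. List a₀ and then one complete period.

a₀ = ⌊√450⌋ = 21.

[21; 4, 1, 2, 4, 2, 1, 4, 42]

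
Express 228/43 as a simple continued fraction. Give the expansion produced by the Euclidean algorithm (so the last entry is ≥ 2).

228 = 5*43 + 13
43 = 3*13 + 4
13 = 3*4 + 1
4 = 4*1 + 0  (stop)
So 228/43 = [5; 3, 3, 4].

[5; 3, 3, 4]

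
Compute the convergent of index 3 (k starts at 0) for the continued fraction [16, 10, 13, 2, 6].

Using pₖ = aₖpₖ₋₁ + pₖ₋₂, qₖ = aₖqₖ₋₁ + qₖ₋₂ (with p₋₁=1, p₋₂=0, q₋₁=0, q₋₂=1):
  k=0: a=16, p=16, q=1
  k=1: a=10, p=161, q=10
  k=2: a=13, p=2109, q=131
  k=3: a=2, p=4379, q=272

4379/272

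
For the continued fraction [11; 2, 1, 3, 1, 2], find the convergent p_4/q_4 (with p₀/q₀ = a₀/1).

Using pₖ = aₖpₖ₋₁ + pₖ₋₂, qₖ = aₖqₖ₋₁ + qₖ₋₂ (with p₋₁=1, p₋₂=0, q₋₁=0, q₋₂=1):
  k=0: a=11, p=11, q=1
  k=1: a=2, p=23, q=2
  k=2: a=1, p=34, q=3
  k=3: a=3, p=125, q=11
  k=4: a=1, p=159, q=14

159/14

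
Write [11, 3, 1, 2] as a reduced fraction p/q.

124/11

Fold from the inside: start with 2/1.
  1 + 1/2 = 3/2
  3 + 2/3 = 11/3
  11 + 3/11 = 124/11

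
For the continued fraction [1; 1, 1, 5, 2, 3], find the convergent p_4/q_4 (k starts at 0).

37/24

Using pₖ = aₖpₖ₋₁ + pₖ₋₂, qₖ = aₖqₖ₋₁ + qₖ₋₂ (with p₋₁=1, p₋₂=0, q₋₁=0, q₋₂=1):
  k=0: a=1, p=1, q=1
  k=1: a=1, p=2, q=1
  k=2: a=1, p=3, q=2
  k=3: a=5, p=17, q=11
  k=4: a=2, p=37, q=24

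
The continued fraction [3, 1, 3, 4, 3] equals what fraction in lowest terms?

207/55

Fold from the inside: start with 3/1.
  4 + 1/3 = 13/3
  3 + 3/13 = 42/13
  1 + 13/42 = 55/42
  3 + 42/55 = 207/55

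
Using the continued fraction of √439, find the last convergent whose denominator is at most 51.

√439 = [20; 1, 19, 1, 40, …] (period length 4).
Convergents:
  p_0/q_0 = 20/1
  p_1/q_1 = 21/1
  p_2/q_2 = 419/20
  p_3/q_3 = 440/21
  p_4/q_4 = 18019/860
q_3 = 21 ≤ 51 < 860 = q_4, so the answer is 440/21.

440/21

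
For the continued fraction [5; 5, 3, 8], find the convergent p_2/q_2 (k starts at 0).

83/16

Using pₖ = aₖpₖ₋₁ + pₖ₋₂, qₖ = aₖqₖ₋₁ + qₖ₋₂ (with p₋₁=1, p₋₂=0, q₋₁=0, q₋₂=1):
  k=0: a=5, p=5, q=1
  k=1: a=5, p=26, q=5
  k=2: a=3, p=83, q=16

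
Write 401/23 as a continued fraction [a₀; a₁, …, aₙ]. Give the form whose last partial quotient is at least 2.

401 = 17×23 + 10
23 = 2×10 + 3
10 = 3×3 + 1
3 = 3×1 + 0  (stop)
So 401/23 = [17; 2, 3, 3].

[17; 2, 3, 3]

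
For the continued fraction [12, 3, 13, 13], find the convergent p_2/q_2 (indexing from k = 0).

Using pₖ = aₖpₖ₋₁ + pₖ₋₂, qₖ = aₖqₖ₋₁ + qₖ₋₂ (with p₋₁=1, p₋₂=0, q₋₁=0, q₋₂=1):
  k=0: a=12, p=12, q=1
  k=1: a=3, p=37, q=3
  k=2: a=13, p=493, q=40

493/40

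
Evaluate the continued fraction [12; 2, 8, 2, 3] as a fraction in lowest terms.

Using pₖ = aₖpₖ₋₁ + pₖ₋₂ and qₖ = aₖqₖ₋₁ + qₖ₋₂:
  k=0: a=12, p=12, q=1
  k=1: a=2, p=25, q=2
  k=2: a=8, p=212, q=17
  k=3: a=2, p=449, q=36
  k=4: a=3, p=1559, q=125

1559/125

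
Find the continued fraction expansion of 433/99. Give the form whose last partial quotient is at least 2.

433 = 4×99 + 37
99 = 2×37 + 25
37 = 1×25 + 12
25 = 2×12 + 1
12 = 12×1 + 0  (stop)
So 433/99 = [4; 2, 1, 2, 12].

[4; 2, 1, 2, 12]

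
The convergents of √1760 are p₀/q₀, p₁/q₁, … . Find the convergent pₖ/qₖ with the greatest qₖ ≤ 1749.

√1760 = [41; 1, 19, 1, 82, …] (period length 4).
Convergents:
  p_0/q_0 = 41/1
  p_1/q_1 = 42/1
  p_2/q_2 = 839/20
  p_3/q_3 = 881/21
  p_4/q_4 = 73081/1742
  p_5/q_5 = 73962/1763
q_4 = 1742 ≤ 1749 < 1763 = q_5, so the answer is 73081/1742.

73081/1742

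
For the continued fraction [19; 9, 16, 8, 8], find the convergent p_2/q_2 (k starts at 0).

2771/145

Using pₖ = aₖpₖ₋₁ + pₖ₋₂, qₖ = aₖqₖ₋₁ + qₖ₋₂ (with p₋₁=1, p₋₂=0, q₋₁=0, q₋₂=1):
  k=0: a=19, p=19, q=1
  k=1: a=9, p=172, q=9
  k=2: a=16, p=2771, q=145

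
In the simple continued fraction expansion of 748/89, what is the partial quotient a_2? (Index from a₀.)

748 = 8·89 + 36   →  a_0 = 8
89 = 2·36 + 17   →  a_1 = 2
36 = 2·17 + 2   →  a_2 = 2

2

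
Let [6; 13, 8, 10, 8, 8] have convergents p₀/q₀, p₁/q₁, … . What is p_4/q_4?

Using pₖ = aₖpₖ₋₁ + pₖ₋₂, qₖ = aₖqₖ₋₁ + qₖ₋₂ (with p₋₁=1, p₋₂=0, q₋₁=0, q₋₂=1):
  k=0: a=6, p=6, q=1
  k=1: a=13, p=79, q=13
  k=2: a=8, p=638, q=105
  k=3: a=10, p=6459, q=1063
  k=4: a=8, p=52310, q=8609

52310/8609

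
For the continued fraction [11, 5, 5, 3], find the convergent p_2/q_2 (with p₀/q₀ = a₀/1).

Using pₖ = aₖpₖ₋₁ + pₖ₋₂, qₖ = aₖqₖ₋₁ + qₖ₋₂ (with p₋₁=1, p₋₂=0, q₋₁=0, q₋₂=1):
  k=0: a=11, p=11, q=1
  k=1: a=5, p=56, q=5
  k=2: a=5, p=291, q=26

291/26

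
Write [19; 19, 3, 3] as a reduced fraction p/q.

3677/193

Fold from the inside: start with 3/1.
  3 + 1/3 = 10/3
  19 + 3/10 = 193/10
  19 + 10/193 = 3677/193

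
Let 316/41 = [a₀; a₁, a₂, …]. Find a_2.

2

316 = 7·41 + 29   →  a_0 = 7
41 = 1·29 + 12   →  a_1 = 1
29 = 2·12 + 5   →  a_2 = 2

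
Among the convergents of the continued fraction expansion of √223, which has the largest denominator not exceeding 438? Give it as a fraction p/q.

6481/434

√223 = [14; 1, 13, 1, 28, …] (period length 4).
Convergents:
  p_0/q_0 = 14/1
  p_1/q_1 = 15/1
  p_2/q_2 = 209/14
  p_3/q_3 = 224/15
  p_4/q_4 = 6481/434
  p_5/q_5 = 6705/449
q_4 = 434 ≤ 438 < 449 = q_5, so the answer is 6481/434.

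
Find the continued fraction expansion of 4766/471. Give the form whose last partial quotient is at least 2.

[10; 8, 2, 2, 3, 3]

4766 = 10*471 + 56
471 = 8*56 + 23
56 = 2*23 + 10
23 = 2*10 + 3
10 = 3*3 + 1
3 = 3*1 + 0  (stop)
So 4766/471 = [10; 8, 2, 2, 3, 3].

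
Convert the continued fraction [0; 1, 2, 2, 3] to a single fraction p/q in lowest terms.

Fold from the inside: start with 3/1.
  2 + 1/3 = 7/3
  2 + 3/7 = 17/7
  1 + 7/17 = 24/17
  0 + 17/24 = 17/24

17/24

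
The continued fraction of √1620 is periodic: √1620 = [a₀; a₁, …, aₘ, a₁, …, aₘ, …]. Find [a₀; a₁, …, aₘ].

a₀ = ⌊√1620⌋ = 40.
With m₀=0, d₀=1 and mₖ₊₁ = dₖaₖ − mₖ, dₖ₊₁ = (n − mₖ₊₁²)/dₖ, aₖ₊₁ = ⌊(a₀+mₖ₊₁)/dₖ₊₁⌋:
  k=1: m=40, d=20, a=4
  k=2: m=40, d=1, a=80
d=1 and a=2a₀=80 at k=2, so the next step gives (m, d) = (40, 20) again — its k=1 value — and the period has length 2.

[40; 4, 80]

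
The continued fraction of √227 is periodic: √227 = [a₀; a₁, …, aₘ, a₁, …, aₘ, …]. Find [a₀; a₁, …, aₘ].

a₀ = ⌊√227⌋ = 15.

[15; 15, 30]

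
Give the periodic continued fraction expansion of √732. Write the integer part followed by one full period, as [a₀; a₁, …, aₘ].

a₀ = ⌊√732⌋ = 27.
With m₀=0, d₀=1 and mₖ₊₁ = dₖaₖ − mₖ, dₖ₊₁ = (n − mₖ₊₁²)/dₖ, aₖ₊₁ = ⌊(a₀+mₖ₊₁)/dₖ₊₁⌋:
  k=1: m=27, d=3, a=18
  k=2: m=27, d=1, a=54
d=1 and a=2a₀=54 at k=2, so the next step gives (m, d) = (27, 3) again — its k=1 value — and the period has length 2.

[27; 18, 54]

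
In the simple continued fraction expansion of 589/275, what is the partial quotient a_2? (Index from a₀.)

19

589 = 2·275 + 39   →  a_0 = 2
275 = 7·39 + 2   →  a_1 = 7
39 = 19·2 + 1   →  a_2 = 19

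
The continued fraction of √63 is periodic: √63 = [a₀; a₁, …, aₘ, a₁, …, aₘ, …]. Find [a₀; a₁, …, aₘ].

a₀ = ⌊√63⌋ = 7.

[7; 1, 14]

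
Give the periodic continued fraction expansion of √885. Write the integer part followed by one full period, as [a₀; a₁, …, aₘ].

[29; 1, 2, 1, 58]

a₀ = ⌊√885⌋ = 29.
With m₀=0, d₀=1 and mₖ₊₁ = dₖaₖ − mₖ, dₖ₊₁ = (n − mₖ₊₁²)/dₖ, aₖ₊₁ = ⌊(a₀+mₖ₊₁)/dₖ₊₁⌋:
  k=1: m=29, d=44, a=1
  k=2: m=15, d=15, a=2
  k=3: m=15, d=44, a=1
  k=4: m=29, d=1, a=58
d=1 and a=2a₀=58 at k=4, so the next step gives (m, d) = (29, 44) again — its k=1 value — and the period has length 4.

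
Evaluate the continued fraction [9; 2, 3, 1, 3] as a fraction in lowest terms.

Using pₖ = aₖpₖ₋₁ + pₖ₋₂ and qₖ = aₖqₖ₋₁ + qₖ₋₂:
  k=0: a=9, p=9, q=1
  k=1: a=2, p=19, q=2
  k=2: a=3, p=66, q=7
  k=3: a=1, p=85, q=9
  k=4: a=3, p=321, q=34

321/34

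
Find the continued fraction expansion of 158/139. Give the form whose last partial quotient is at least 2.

[1; 7, 3, 6]

158 = 1*139 + 19
139 = 7*19 + 6
19 = 3*6 + 1
6 = 6*1 + 0  (stop)
So 158/139 = [1; 7, 3, 6].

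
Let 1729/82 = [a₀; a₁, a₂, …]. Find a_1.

1729 = 21·82 + 7   →  a_0 = 21
82 = 11·7 + 5   →  a_1 = 11

11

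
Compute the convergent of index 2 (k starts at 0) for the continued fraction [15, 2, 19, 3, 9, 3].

604/39

Using pₖ = aₖpₖ₋₁ + pₖ₋₂, qₖ = aₖqₖ₋₁ + qₖ₋₂ (with p₋₁=1, p₋₂=0, q₋₁=0, q₋₂=1):
  k=0: a=15, p=15, q=1
  k=1: a=2, p=31, q=2
  k=2: a=19, p=604, q=39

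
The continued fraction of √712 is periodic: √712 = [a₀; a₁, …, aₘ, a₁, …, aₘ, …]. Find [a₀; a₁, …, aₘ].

[26; 1, 2, 6, 2, 1, 52]

a₀ = ⌊√712⌋ = 26.
With m₀=0, d₀=1 and mₖ₊₁ = dₖaₖ − mₖ, dₖ₊₁ = (n − mₖ₊₁²)/dₖ, aₖ₊₁ = ⌊(a₀+mₖ₊₁)/dₖ₊₁⌋:
  k=1: m=26, d=36, a=1
  k=2: m=10, d=17, a=2
  k=3: m=24, d=8, a=6
  k=4: m=24, d=17, a=2
  k=5: m=10, d=36, a=1
  k=6: m=26, d=1, a=52
d=1 and a=2a₀=52 at k=6, so the next step gives (m, d) = (26, 36) again — its k=1 value — and the period has length 6.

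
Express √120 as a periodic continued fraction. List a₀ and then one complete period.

a₀ = ⌊√120⌋ = 10.

[10; 1, 20]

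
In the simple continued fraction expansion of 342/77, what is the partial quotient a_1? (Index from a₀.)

2

342 = 4·77 + 34   →  a_0 = 4
77 = 2·34 + 9   →  a_1 = 2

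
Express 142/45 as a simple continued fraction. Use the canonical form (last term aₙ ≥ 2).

142 = 3*45 + 7
45 = 6*7 + 3
7 = 2*3 + 1
3 = 3*1 + 0  (stop)
So 142/45 = [3; 6, 2, 3].

[3; 6, 2, 3]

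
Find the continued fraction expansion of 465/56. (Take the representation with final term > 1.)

465 = 8*56 + 17
56 = 3*17 + 5
17 = 3*5 + 2
5 = 2*2 + 1
2 = 2*1 + 0  (stop)
So 465/56 = [8; 3, 3, 2, 2].

[8; 3, 3, 2, 2]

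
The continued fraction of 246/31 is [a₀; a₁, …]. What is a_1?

1

246 = 7·31 + 29   →  a_0 = 7
31 = 1·29 + 2   →  a_1 = 1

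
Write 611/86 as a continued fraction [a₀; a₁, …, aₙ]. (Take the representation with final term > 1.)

611 = 7*86 + 9
86 = 9*9 + 5
9 = 1*5 + 4
5 = 1*4 + 1
4 = 4*1 + 0  (stop)
So 611/86 = [7; 9, 1, 1, 4].

[7; 9, 1, 1, 4]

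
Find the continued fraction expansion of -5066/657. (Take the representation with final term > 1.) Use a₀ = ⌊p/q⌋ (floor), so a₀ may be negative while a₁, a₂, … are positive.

-5066 = -8×657 + 190
657 = 3×190 + 87
190 = 2×87 + 16
87 = 5×16 + 7
16 = 2×7 + 2
7 = 3×2 + 1
2 = 2×1 + 0  (stop)
So -5066/657 = [-8; 3, 2, 5, 2, 3, 2].

[-8; 3, 2, 5, 2, 3, 2]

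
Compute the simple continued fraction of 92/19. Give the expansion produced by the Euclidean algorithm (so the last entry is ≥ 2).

[4; 1, 5, 3]

92 = 4*19 + 16
19 = 1*16 + 3
16 = 5*3 + 1
3 = 3*1 + 0  (stop)
So 92/19 = [4; 1, 5, 3].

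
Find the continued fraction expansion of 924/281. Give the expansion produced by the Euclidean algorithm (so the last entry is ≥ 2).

[3; 3, 2, 7, 1, 1, 2]

924 = 3*281 + 81
281 = 3*81 + 38
81 = 2*38 + 5
38 = 7*5 + 3
5 = 1*3 + 2
3 = 1*2 + 1
2 = 2*1 + 0  (stop)
So 924/281 = [3; 3, 2, 7, 1, 1, 2].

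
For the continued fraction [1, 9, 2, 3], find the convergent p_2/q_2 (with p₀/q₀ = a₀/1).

Using pₖ = aₖpₖ₋₁ + pₖ₋₂, qₖ = aₖqₖ₋₁ + qₖ₋₂ (with p₋₁=1, p₋₂=0, q₋₁=0, q₋₂=1):
  k=0: a=1, p=1, q=1
  k=1: a=9, p=10, q=9
  k=2: a=2, p=21, q=19

21/19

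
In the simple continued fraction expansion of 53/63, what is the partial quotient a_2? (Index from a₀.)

53 = 0·63 + 53   →  a_0 = 0
63 = 1·53 + 10   →  a_1 = 1
53 = 5·10 + 3   →  a_2 = 5

5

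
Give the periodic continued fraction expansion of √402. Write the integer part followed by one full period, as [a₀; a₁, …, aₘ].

[20; 20, 40]

a₀ = ⌊√402⌋ = 20.
With m₀=0, d₀=1 and mₖ₊₁ = dₖaₖ − mₖ, dₖ₊₁ = (n − mₖ₊₁²)/dₖ, aₖ₊₁ = ⌊(a₀+mₖ₊₁)/dₖ₊₁⌋:
  k=1: m=20, d=2, a=20
  k=2: m=20, d=1, a=40
d=1 and a=2a₀=40 at k=2, so the next step gives (m, d) = (20, 2) again — its k=1 value — and the period has length 2.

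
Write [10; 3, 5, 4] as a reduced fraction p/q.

691/67

Using pₖ = aₖpₖ₋₁ + pₖ₋₂ and qₖ = aₖqₖ₋₁ + qₖ₋₂:
  k=0: a=10, p=10, q=1
  k=1: a=3, p=31, q=3
  k=2: a=5, p=165, q=16
  k=3: a=4, p=691, q=67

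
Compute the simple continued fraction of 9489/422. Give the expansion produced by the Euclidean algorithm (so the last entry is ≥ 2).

[22; 2, 17, 12]

9489 = 22*422 + 205
422 = 2*205 + 12
205 = 17*12 + 1
12 = 12*1 + 0  (stop)
So 9489/422 = [22; 2, 17, 12].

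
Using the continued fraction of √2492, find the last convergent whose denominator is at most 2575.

√2492 = [49; 1, 11, 2, 24, 2, 11, 1, 98, …] (period length 8).
Convergents:
  p_0/q_0 = 49/1
  p_1/q_1 = 50/1
  p_2/q_2 = 599/12
  p_3/q_3 = 1248/25
  p_4/q_4 = 30551/612
  p_5/q_5 = 62350/1249
  p_6/q_6 = 716401/14351
q_5 = 1249 ≤ 2575 < 14351 = q_6, so the answer is 62350/1249.

62350/1249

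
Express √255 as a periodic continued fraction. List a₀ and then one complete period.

[15; 1, 30]

a₀ = ⌊√255⌋ = 15.
With m₀=0, d₀=1 and mₖ₊₁ = dₖaₖ − mₖ, dₖ₊₁ = (n − mₖ₊₁²)/dₖ, aₖ₊₁ = ⌊(a₀+mₖ₊₁)/dₖ₊₁⌋:
  k=1: m=15, d=30, a=1
  k=2: m=15, d=1, a=30
d=1 and a=2a₀=30 at k=2, so the next step gives (m, d) = (15, 30) again — its k=1 value — and the period has length 2.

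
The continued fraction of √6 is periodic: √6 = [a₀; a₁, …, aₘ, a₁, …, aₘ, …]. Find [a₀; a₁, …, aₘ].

[2; 2, 4]

a₀ = ⌊√6⌋ = 2.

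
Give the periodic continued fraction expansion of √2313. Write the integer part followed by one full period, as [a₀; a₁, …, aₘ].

a₀ = ⌊√2313⌋ = 48.
With m₀=0, d₀=1 and mₖ₊₁ = dₖaₖ − mₖ, dₖ₊₁ = (n − mₖ₊₁²)/dₖ, aₖ₊₁ = ⌊(a₀+mₖ₊₁)/dₖ₊₁⌋:
  k=1: m=48, d=9, a=10
  k=2: m=42, d=61, a=1
  k=3: m=19, d=32, a=2
  k=4: m=45, d=9, a=10
  k=5: m=45, d=32, a=2
  k=6: m=19, d=61, a=1
  k=7: m=42, d=9, a=10
  k=8: m=48, d=1, a=96
d=1 and a=2a₀=96 at k=8, so the next step gives (m, d) = (48, 9) again — its k=1 value — and the period has length 8.

[48; 10, 1, 2, 10, 2, 1, 10, 96]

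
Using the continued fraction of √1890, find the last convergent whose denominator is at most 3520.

97469/2242

√1890 = [43; 2, 9, 6, 9, 2, 86, …] (period length 6).
Convergents:
  p_0/q_0 = 43/1
  p_1/q_1 = 87/2
  p_2/q_2 = 826/19
  p_3/q_3 = 5043/116
  p_4/q_4 = 46213/1063
  p_5/q_5 = 97469/2242
  p_6/q_6 = 8428547/193875
q_5 = 2242 ≤ 3520 < 193875 = q_6, so the answer is 97469/2242.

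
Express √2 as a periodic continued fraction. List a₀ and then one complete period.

a₀ = ⌊√2⌋ = 1.
With m₀=0, d₀=1 and mₖ₊₁ = dₖaₖ − mₖ, dₖ₊₁ = (n − mₖ₊₁²)/dₖ, aₖ₊₁ = ⌊(a₀+mₖ₊₁)/dₖ₊₁⌋:
  k=1: m=1, d=1, a=2
d=1 and a=2a₀=2 at k=1, so the next step gives (m, d) = (1, 1) again — its k=1 value — and the period has length 1.

[1; 2]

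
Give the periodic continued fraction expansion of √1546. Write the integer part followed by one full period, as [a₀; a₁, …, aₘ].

[39; 3, 7, 1, 1, 7, 3, 78]

a₀ = ⌊√1546⌋ = 39.
With m₀=0, d₀=1 and mₖ₊₁ = dₖaₖ − mₖ, dₖ₊₁ = (n − mₖ₊₁²)/dₖ, aₖ₊₁ = ⌊(a₀+mₖ₊₁)/dₖ₊₁⌋:
  k=1: m=39, d=25, a=3
  k=2: m=36, d=10, a=7
  k=3: m=34, d=39, a=1
  k=4: m=5, d=39, a=1
  k=5: m=34, d=10, a=7
  k=6: m=36, d=25, a=3
  k=7: m=39, d=1, a=78
d=1 and a=2a₀=78 at k=7, so the next step gives (m, d) = (39, 25) again — its k=1 value — and the period has length 7.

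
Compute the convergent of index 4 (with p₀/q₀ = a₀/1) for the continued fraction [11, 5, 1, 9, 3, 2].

Using pₖ = aₖpₖ₋₁ + pₖ₋₂, qₖ = aₖqₖ₋₁ + qₖ₋₂ (with p₋₁=1, p₋₂=0, q₋₁=0, q₋₂=1):
  k=0: a=11, p=11, q=1
  k=1: a=5, p=56, q=5
  k=2: a=1, p=67, q=6
  k=3: a=9, p=659, q=59
  k=4: a=3, p=2044, q=183

2044/183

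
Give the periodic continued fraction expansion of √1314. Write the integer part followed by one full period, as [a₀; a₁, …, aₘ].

a₀ = ⌊√1314⌋ = 36.
With m₀=0, d₀=1 and mₖ₊₁ = dₖaₖ − mₖ, dₖ₊₁ = (n − mₖ₊₁²)/dₖ, aₖ₊₁ = ⌊(a₀+mₖ₊₁)/dₖ₊₁⌋:
  k=1: m=36, d=18, a=4
  k=2: m=36, d=1, a=72
d=1 and a=2a₀=72 at k=2, so the next step gives (m, d) = (36, 18) again — its k=1 value — and the period has length 2.

[36; 4, 72]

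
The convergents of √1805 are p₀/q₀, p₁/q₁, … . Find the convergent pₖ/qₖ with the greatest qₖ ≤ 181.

2889/68

√1805 = [42; 2, 16, 2, 84, …] (period length 4).
Convergents:
  p_0/q_0 = 42/1
  p_1/q_1 = 85/2
  p_2/q_2 = 1402/33
  p_3/q_3 = 2889/68
  p_4/q_4 = 244078/5745
q_3 = 68 ≤ 181 < 5745 = q_4, so the answer is 2889/68.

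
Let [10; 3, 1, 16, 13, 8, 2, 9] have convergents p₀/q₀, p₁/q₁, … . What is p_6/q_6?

Using pₖ = aₖpₖ₋₁ + pₖ₋₂, qₖ = aₖqₖ₋₁ + qₖ₋₂ (with p₋₁=1, p₋₂=0, q₋₁=0, q₋₂=1):
  k=0: a=10, p=10, q=1
  k=1: a=3, p=31, q=3
  k=2: a=1, p=41, q=4
  k=3: a=16, p=687, q=67
  k=4: a=13, p=8972, q=875
  k=5: a=8, p=72463, q=7067
  k=6: a=2, p=153898, q=15009

153898/15009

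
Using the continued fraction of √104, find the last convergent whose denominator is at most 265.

1030/101

√104 = [10; 5, 20, …] (period length 2).
Convergents:
  p_0/q_0 = 10/1
  p_1/q_1 = 51/5
  p_2/q_2 = 1030/101
  p_3/q_3 = 5201/510
q_2 = 101 ≤ 265 < 510 = q_3, so the answer is 1030/101.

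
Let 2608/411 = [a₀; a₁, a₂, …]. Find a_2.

1

2608 = 6·411 + 142   →  a_0 = 6
411 = 2·142 + 127   →  a_1 = 2
142 = 1·127 + 15   →  a_2 = 1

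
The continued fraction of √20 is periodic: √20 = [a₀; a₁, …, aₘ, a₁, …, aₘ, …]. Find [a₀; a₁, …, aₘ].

[4; 2, 8]

a₀ = ⌊√20⌋ = 4.
With m₀=0, d₀=1 and mₖ₊₁ = dₖaₖ − mₖ, dₖ₊₁ = (n − mₖ₊₁²)/dₖ, aₖ₊₁ = ⌊(a₀+mₖ₊₁)/dₖ₊₁⌋:
  k=1: m=4, d=4, a=2
  k=2: m=4, d=1, a=8
d=1 and a=2a₀=8 at k=2, so the next step gives (m, d) = (4, 4) again — its k=1 value — and the period has length 2.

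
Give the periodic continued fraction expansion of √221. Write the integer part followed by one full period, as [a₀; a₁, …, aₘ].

[14; 1, 6, 2, 6, 1, 28]

a₀ = ⌊√221⌋ = 14.
With m₀=0, d₀=1 and mₖ₊₁ = dₖaₖ − mₖ, dₖ₊₁ = (n − mₖ₊₁²)/dₖ, aₖ₊₁ = ⌊(a₀+mₖ₊₁)/dₖ₊₁⌋:
  k=1: m=14, d=25, a=1
  k=2: m=11, d=4, a=6
  k=3: m=13, d=13, a=2
  k=4: m=13, d=4, a=6
  k=5: m=11, d=25, a=1
  k=6: m=14, d=1, a=28
d=1 and a=2a₀=28 at k=6, so the next step gives (m, d) = (14, 25) again — its k=1 value — and the period has length 6.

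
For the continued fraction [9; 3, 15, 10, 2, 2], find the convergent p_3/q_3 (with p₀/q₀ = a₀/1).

Using pₖ = aₖpₖ₋₁ + pₖ₋₂, qₖ = aₖqₖ₋₁ + qₖ₋₂ (with p₋₁=1, p₋₂=0, q₋₁=0, q₋₂=1):
  k=0: a=9, p=9, q=1
  k=1: a=3, p=28, q=3
  k=2: a=15, p=429, q=46
  k=3: a=10, p=4318, q=463

4318/463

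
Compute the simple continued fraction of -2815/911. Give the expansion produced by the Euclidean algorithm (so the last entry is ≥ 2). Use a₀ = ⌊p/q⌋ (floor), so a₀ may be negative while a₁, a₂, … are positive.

-2815 = -4*911 + 829
911 = 1*829 + 82
829 = 10*82 + 9
82 = 9*9 + 1
9 = 9*1 + 0  (stop)
So -2815/911 = [-4; 1, 10, 9, 9].

[-4; 1, 10, 9, 9]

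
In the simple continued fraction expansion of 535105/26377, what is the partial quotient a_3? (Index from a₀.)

18

535105 = 20·26377 + 7565   →  a_0 = 20
26377 = 3·7565 + 3682   →  a_1 = 3
7565 = 2·3682 + 201   →  a_2 = 2
3682 = 18·201 + 64   →  a_3 = 18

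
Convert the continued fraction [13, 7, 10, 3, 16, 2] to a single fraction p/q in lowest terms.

97269/7402

Using pₖ = aₖpₖ₋₁ + pₖ₋₂ and qₖ = aₖqₖ₋₁ + qₖ₋₂:
  k=0: a=13, p=13, q=1
  k=1: a=7, p=92, q=7
  k=2: a=10, p=933, q=71
  k=3: a=3, p=2891, q=220
  k=4: a=16, p=47189, q=3591
  k=5: a=2, p=97269, q=7402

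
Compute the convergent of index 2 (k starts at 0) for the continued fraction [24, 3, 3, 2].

Using pₖ = aₖpₖ₋₁ + pₖ₋₂, qₖ = aₖqₖ₋₁ + qₖ₋₂ (with p₋₁=1, p₋₂=0, q₋₁=0, q₋₂=1):
  k=0: a=24, p=24, q=1
  k=1: a=3, p=73, q=3
  k=2: a=3, p=243, q=10

243/10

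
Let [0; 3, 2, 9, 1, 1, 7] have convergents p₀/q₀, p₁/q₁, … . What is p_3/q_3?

19/66

Using pₖ = aₖpₖ₋₁ + pₖ₋₂, qₖ = aₖqₖ₋₁ + qₖ₋₂ (with p₋₁=1, p₋₂=0, q₋₁=0, q₋₂=1):
  k=0: a=0, p=0, q=1
  k=1: a=3, p=1, q=3
  k=2: a=2, p=2, q=7
  k=3: a=9, p=19, q=66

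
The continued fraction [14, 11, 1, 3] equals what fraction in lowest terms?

662/47

Fold from the inside: start with 3/1.
  1 + 1/3 = 4/3
  11 + 3/4 = 47/4
  14 + 4/47 = 662/47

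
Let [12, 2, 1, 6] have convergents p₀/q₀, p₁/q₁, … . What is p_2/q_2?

37/3

Using pₖ = aₖpₖ₋₁ + pₖ₋₂, qₖ = aₖqₖ₋₁ + qₖ₋₂ (with p₋₁=1, p₋₂=0, q₋₁=0, q₋₂=1):
  k=0: a=12, p=12, q=1
  k=1: a=2, p=25, q=2
  k=2: a=1, p=37, q=3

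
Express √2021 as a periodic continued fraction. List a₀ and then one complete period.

a₀ = ⌊√2021⌋ = 44.
With m₀=0, d₀=1 and mₖ₊₁ = dₖaₖ − mₖ, dₖ₊₁ = (n − mₖ₊₁²)/dₖ, aₖ₊₁ = ⌊(a₀+mₖ₊₁)/dₖ₊₁⌋:
  k=1: m=44, d=85, a=1
  k=2: m=41, d=4, a=21
  k=3: m=43, d=43, a=2
  k=4: m=43, d=4, a=21
  k=5: m=41, d=85, a=1
  k=6: m=44, d=1, a=88
d=1 and a=2a₀=88 at k=6, so the next step gives (m, d) = (44, 85) again — its k=1 value — and the period has length 6.

[44; 1, 21, 2, 21, 1, 88]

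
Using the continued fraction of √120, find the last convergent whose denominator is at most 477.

√120 = [10; 1, 20, …] (period length 2).
Convergents:
  p_0/q_0 = 10/1
  p_1/q_1 = 11/1
  p_2/q_2 = 230/21
  p_3/q_3 = 241/22
  p_4/q_4 = 5050/461
  p_5/q_5 = 5291/483
q_4 = 461 ≤ 477 < 483 = q_5, so the answer is 5050/461.

5050/461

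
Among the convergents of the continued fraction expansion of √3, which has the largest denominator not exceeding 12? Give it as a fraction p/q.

19/11

√3 = [1; 1, 2, …] (period length 2).
Convergents:
  p_0/q_0 = 1/1
  p_1/q_1 = 2/1
  p_2/q_2 = 5/3
  p_3/q_3 = 7/4
  p_4/q_4 = 19/11
  p_5/q_5 = 26/15
q_4 = 11 ≤ 12 < 15 = q_5, so the answer is 19/11.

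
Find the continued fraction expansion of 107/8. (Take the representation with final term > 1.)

107 = 13*8 + 3
8 = 2*3 + 2
3 = 1*2 + 1
2 = 2*1 + 0  (stop)
So 107/8 = [13; 2, 1, 2].

[13; 2, 1, 2]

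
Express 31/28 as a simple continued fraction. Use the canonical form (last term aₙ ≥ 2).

31 = 1*28 + 3
28 = 9*3 + 1
3 = 3*1 + 0  (stop)
So 31/28 = [1; 9, 3].

[1; 9, 3]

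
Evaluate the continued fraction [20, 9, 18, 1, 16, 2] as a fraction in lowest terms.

120703/6002

Fold from the inside: start with 2/1.
  16 + 1/2 = 33/2
  1 + 2/33 = 35/33
  18 + 33/35 = 663/35
  9 + 35/663 = 6002/663
  20 + 663/6002 = 120703/6002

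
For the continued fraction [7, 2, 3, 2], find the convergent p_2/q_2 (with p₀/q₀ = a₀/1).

Using pₖ = aₖpₖ₋₁ + pₖ₋₂, qₖ = aₖqₖ₋₁ + qₖ₋₂ (with p₋₁=1, p₋₂=0, q₋₁=0, q₋₂=1):
  k=0: a=7, p=7, q=1
  k=1: a=2, p=15, q=2
  k=2: a=3, p=52, q=7

52/7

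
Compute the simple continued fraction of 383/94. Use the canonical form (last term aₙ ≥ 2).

[4; 13, 2, 3]

383 = 4·94 + 7
94 = 13·7 + 3
7 = 2·3 + 1
3 = 3·1 + 0  (stop)
So 383/94 = [4; 13, 2, 3].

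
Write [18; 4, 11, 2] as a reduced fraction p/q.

Using pₖ = aₖpₖ₋₁ + pₖ₋₂ and qₖ = aₖqₖ₋₁ + qₖ₋₂:
  k=0: a=18, p=18, q=1
  k=1: a=4, p=73, q=4
  k=2: a=11, p=821, q=45
  k=3: a=2, p=1715, q=94

1715/94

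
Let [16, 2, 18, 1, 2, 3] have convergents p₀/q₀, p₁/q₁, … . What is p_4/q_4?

1896/115

Using pₖ = aₖpₖ₋₁ + pₖ₋₂, qₖ = aₖqₖ₋₁ + qₖ₋₂ (with p₋₁=1, p₋₂=0, q₋₁=0, q₋₂=1):
  k=0: a=16, p=16, q=1
  k=1: a=2, p=33, q=2
  k=2: a=18, p=610, q=37
  k=3: a=1, p=643, q=39
  k=4: a=2, p=1896, q=115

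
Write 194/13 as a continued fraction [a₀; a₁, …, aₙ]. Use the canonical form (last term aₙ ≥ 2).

[14; 1, 12]

194 = 14*13 + 12
13 = 1*12 + 1
12 = 12*1 + 0  (stop)
So 194/13 = [14; 1, 12].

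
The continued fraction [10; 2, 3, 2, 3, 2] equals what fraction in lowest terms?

Fold from the inside: start with 2/1.
  3 + 1/2 = 7/2
  2 + 2/7 = 16/7
  3 + 7/16 = 55/16
  2 + 16/55 = 126/55
  10 + 55/126 = 1315/126

1315/126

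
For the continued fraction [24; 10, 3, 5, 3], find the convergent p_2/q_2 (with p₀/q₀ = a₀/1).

Using pₖ = aₖpₖ₋₁ + pₖ₋₂, qₖ = aₖqₖ₋₁ + qₖ₋₂ (with p₋₁=1, p₋₂=0, q₋₁=0, q₋₂=1):
  k=0: a=24, p=24, q=1
  k=1: a=10, p=241, q=10
  k=2: a=3, p=747, q=31

747/31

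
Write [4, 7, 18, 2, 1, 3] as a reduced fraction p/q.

Using pₖ = aₖpₖ₋₁ + pₖ₋₂ and qₖ = aₖqₖ₋₁ + qₖ₋₂:
  k=0: a=4, p=4, q=1
  k=1: a=7, p=29, q=7
  k=2: a=18, p=526, q=127
  k=3: a=2, p=1081, q=261
  k=4: a=1, p=1607, q=388
  k=5: a=3, p=5902, q=1425

5902/1425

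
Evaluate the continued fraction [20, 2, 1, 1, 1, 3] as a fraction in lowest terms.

Fold from the inside: start with 3/1.
  1 + 1/3 = 4/3
  1 + 3/4 = 7/4
  1 + 4/7 = 11/7
  2 + 7/11 = 29/11
  20 + 11/29 = 591/29

591/29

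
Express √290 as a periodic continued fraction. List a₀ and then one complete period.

a₀ = ⌊√290⌋ = 17.
With m₀=0, d₀=1 and mₖ₊₁ = dₖaₖ − mₖ, dₖ₊₁ = (n − mₖ₊₁²)/dₖ, aₖ₊₁ = ⌊(a₀+mₖ₊₁)/dₖ₊₁⌋:
  k=1: m=17, d=1, a=34
d=1 and a=2a₀=34 at k=1, so the next step gives (m, d) = (17, 1) again — its k=1 value — and the period has length 1.

[17; 34]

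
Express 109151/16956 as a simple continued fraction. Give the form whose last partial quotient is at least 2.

109151 = 6*16956 + 7415
16956 = 2*7415 + 2126
7415 = 3*2126 + 1037
2126 = 2*1037 + 52
1037 = 19*52 + 49
52 = 1*49 + 3
49 = 16*3 + 1
3 = 3*1 + 0  (stop)
So 109151/16956 = [6; 2, 3, 2, 19, 1, 16, 3].

[6; 2, 3, 2, 19, 1, 16, 3]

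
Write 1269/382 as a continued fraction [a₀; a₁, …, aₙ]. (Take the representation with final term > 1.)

[3; 3, 9, 2, 6]

1269 = 3*382 + 123
382 = 3*123 + 13
123 = 9*13 + 6
13 = 2*6 + 1
6 = 6*1 + 0  (stop)
So 1269/382 = [3; 3, 9, 2, 6].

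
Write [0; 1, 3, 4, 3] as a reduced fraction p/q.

42/55

Using pₖ = aₖpₖ₋₁ + pₖ₋₂ and qₖ = aₖqₖ₋₁ + qₖ₋₂:
  k=0: a=0, p=0, q=1
  k=1: a=1, p=1, q=1
  k=2: a=3, p=3, q=4
  k=3: a=4, p=13, q=17
  k=4: a=3, p=42, q=55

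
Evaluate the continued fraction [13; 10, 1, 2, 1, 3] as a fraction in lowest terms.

Using pₖ = aₖpₖ₋₁ + pₖ₋₂ and qₖ = aₖqₖ₋₁ + qₖ₋₂:
  k=0: a=13, p=13, q=1
  k=1: a=10, p=131, q=10
  k=2: a=1, p=144, q=11
  k=3: a=2, p=419, q=32
  k=4: a=1, p=563, q=43
  k=5: a=3, p=2108, q=161

2108/161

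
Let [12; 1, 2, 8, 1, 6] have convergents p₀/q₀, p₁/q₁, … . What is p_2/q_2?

Using pₖ = aₖpₖ₋₁ + pₖ₋₂, qₖ = aₖqₖ₋₁ + qₖ₋₂ (with p₋₁=1, p₋₂=0, q₋₁=0, q₋₂=1):
  k=0: a=12, p=12, q=1
  k=1: a=1, p=13, q=1
  k=2: a=2, p=38, q=3

38/3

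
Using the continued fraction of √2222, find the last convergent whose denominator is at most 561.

9899/210

√2222 = [47; 7, 4, 7, 94, …] (period length 4).
Convergents:
  p_0/q_0 = 47/1
  p_1/q_1 = 330/7
  p_2/q_2 = 1367/29
  p_3/q_3 = 9899/210
  p_4/q_4 = 931873/19769
q_3 = 210 ≤ 561 < 19769 = q_4, so the answer is 9899/210.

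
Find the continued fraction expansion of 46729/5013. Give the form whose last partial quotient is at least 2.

[9; 3, 9, 9, 3, 6]

46729 = 9*5013 + 1612
5013 = 3*1612 + 177
1612 = 9*177 + 19
177 = 9*19 + 6
19 = 3*6 + 1
6 = 6*1 + 0  (stop)
So 46729/5013 = [9; 3, 9, 9, 3, 6].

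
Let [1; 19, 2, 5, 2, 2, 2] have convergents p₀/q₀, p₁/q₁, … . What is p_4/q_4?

Using pₖ = aₖpₖ₋₁ + pₖ₋₂, qₖ = aₖqₖ₋₁ + qₖ₋₂ (with p₋₁=1, p₋₂=0, q₋₁=0, q₋₂=1):
  k=0: a=1, p=1, q=1
  k=1: a=19, p=20, q=19
  k=2: a=2, p=41, q=39
  k=3: a=5, p=225, q=214
  k=4: a=2, p=491, q=467

491/467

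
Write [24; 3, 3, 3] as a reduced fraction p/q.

Using pₖ = aₖpₖ₋₁ + pₖ₋₂ and qₖ = aₖqₖ₋₁ + qₖ₋₂:
  k=0: a=24, p=24, q=1
  k=1: a=3, p=73, q=3
  k=2: a=3, p=243, q=10
  k=3: a=3, p=802, q=33

802/33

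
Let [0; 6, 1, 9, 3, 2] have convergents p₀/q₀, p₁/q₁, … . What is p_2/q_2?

Using pₖ = aₖpₖ₋₁ + pₖ₋₂, qₖ = aₖqₖ₋₁ + qₖ₋₂ (with p₋₁=1, p₋₂=0, q₋₁=0, q₋₂=1):
  k=0: a=0, p=0, q=1
  k=1: a=6, p=1, q=6
  k=2: a=1, p=1, q=7

1/7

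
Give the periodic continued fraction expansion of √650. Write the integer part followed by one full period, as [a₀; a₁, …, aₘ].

[25; 2, 50]

a₀ = ⌊√650⌋ = 25.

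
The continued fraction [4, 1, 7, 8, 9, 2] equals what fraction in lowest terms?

6101/1251

Using pₖ = aₖpₖ₋₁ + pₖ₋₂ and qₖ = aₖqₖ₋₁ + qₖ₋₂:
  k=0: a=4, p=4, q=1
  k=1: a=1, p=5, q=1
  k=2: a=7, p=39, q=8
  k=3: a=8, p=317, q=65
  k=4: a=9, p=2892, q=593
  k=5: a=2, p=6101, q=1251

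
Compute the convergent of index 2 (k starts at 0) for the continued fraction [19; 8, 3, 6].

Using pₖ = aₖpₖ₋₁ + pₖ₋₂, qₖ = aₖqₖ₋₁ + qₖ₋₂ (with p₋₁=1, p₋₂=0, q₋₁=0, q₋₂=1):
  k=0: a=19, p=19, q=1
  k=1: a=8, p=153, q=8
  k=2: a=3, p=478, q=25

478/25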